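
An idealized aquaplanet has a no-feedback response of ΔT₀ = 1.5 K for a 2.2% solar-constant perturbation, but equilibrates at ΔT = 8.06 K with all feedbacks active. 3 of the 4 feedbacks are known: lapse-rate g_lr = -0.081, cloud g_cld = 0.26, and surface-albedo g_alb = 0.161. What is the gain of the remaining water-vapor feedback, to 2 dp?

Amplification A = ΔT/ΔT₀ = 8.06/1.5 = 5.373.
Total gain g = 1 − 1/A = 1 − 1/5.373 = 0.8139.
Known gains sum to -0.081 + 0.26 + 0.161 = 0.34.
g_wv = 0.8139 − 0.34 = 0.47.

0.47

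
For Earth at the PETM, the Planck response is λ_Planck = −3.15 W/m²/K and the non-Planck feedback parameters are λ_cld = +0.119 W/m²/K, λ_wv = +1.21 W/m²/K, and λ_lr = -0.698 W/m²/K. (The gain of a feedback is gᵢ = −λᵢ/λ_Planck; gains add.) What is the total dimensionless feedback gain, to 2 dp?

Convert to gains: g_cld = 0.119/3.15 = 0.03778; g_wv = 1.21/3.15 = 0.3841; g_lr = -0.698/3.15 = -0.2216.
Total gain g = 0.20028.

0.20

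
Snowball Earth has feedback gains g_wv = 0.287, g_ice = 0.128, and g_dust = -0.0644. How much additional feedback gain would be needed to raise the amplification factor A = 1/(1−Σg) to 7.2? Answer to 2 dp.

0.51

Current total gain = 0.3506.
Target gain for A = 7.2: g* = 1 − 1/7.2 = 0.8611.
Additional gain needed = 0.8611 − 0.3506 = 0.51.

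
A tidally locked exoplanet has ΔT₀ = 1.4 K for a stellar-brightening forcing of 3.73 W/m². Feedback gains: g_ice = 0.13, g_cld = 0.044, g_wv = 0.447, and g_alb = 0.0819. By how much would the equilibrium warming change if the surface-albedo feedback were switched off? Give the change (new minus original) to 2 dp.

Original: g = 0.7029, ΔT = 1.4/(1−0.7029) = 4.7122 K.
Without surface-albedo: g' = 0.621, ΔT' = 1.4/(1−0.621) = 3.6939 K.
Change = 3.6939 − 4.7122 = -1.02 K.

-1.02 K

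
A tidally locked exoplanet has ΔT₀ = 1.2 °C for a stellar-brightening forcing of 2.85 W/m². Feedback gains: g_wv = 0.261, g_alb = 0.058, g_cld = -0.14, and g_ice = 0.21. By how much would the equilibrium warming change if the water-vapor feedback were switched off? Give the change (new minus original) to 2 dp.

-0.59 °C

Original: g = 0.389, ΔT = 1.2/(1−0.389) = 1.9640 °C.
Without water-vapor: g' = 0.128, ΔT' = 1.2/(1−0.128) = 1.3761 °C.
Change = 1.3761 − 1.9640 = -0.59 °C.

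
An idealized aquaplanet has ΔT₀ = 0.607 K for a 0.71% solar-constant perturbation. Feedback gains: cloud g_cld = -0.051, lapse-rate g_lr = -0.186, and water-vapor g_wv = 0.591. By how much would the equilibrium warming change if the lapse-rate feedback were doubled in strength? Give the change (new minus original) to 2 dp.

Original: g = 0.354, ΔT = 0.607/(1−0.354) = 0.9396 K.
With doubled lapse-rate: g' = 0.168, ΔT' = 0.607/(1−0.168) = 0.7296 K.
Change = 0.7296 − 0.9396 = -0.21 K.

-0.21 K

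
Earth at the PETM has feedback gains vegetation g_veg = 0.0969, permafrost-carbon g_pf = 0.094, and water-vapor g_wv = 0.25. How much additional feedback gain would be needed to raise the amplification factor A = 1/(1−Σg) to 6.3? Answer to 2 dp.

0.40

Current total gain = 0.4409.
Target gain for A = 6.3: g* = 1 − 1/6.3 = 0.8413.
Additional gain needed = 0.8413 − 0.4409 = 0.40.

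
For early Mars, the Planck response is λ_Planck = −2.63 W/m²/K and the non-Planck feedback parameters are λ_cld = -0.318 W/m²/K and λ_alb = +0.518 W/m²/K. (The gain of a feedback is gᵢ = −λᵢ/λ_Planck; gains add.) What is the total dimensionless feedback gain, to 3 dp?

0.076

Convert to gains: g_cld = -0.318/2.63 = -0.1209; g_alb = 0.518/2.63 = 0.197.
Total gain g = 0.0761.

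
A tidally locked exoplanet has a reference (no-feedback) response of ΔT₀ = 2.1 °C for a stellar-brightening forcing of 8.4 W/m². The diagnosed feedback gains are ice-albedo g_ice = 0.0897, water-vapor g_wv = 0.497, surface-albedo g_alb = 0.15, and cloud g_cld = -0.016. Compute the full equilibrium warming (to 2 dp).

Total gain g = 0.0897 + 0.497 + 0.15 − 0.016 = 0.7207.
Amplification A = 1/(1 − 0.7207) = 3.58.
ΔT = 2.1 × 3.58 = 7.52 °C.

7.52 °C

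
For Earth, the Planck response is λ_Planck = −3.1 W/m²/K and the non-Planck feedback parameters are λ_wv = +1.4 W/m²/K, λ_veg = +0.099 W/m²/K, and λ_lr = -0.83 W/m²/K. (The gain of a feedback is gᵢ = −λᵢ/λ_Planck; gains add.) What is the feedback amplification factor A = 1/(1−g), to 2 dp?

1.28

Convert to gains: g_wv = 1.4/3.1 = 0.4516; g_veg = 0.099/3.1 = 0.03194; g_lr = -0.83/3.1 = -0.2677.
Total gain g = 0.21584.
A = 1/(1 − 0.21584) = 1.28.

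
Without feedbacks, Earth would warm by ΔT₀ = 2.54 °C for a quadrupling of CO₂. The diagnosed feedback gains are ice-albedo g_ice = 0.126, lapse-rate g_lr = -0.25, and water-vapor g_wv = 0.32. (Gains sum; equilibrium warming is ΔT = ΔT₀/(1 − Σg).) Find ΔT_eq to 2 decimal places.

3.16 °C

Total gain g = 0.126 − 0.25 + 0.32 = 0.196.
Amplification A = 1/(1 − 0.196) = 1.244.
ΔT = 2.54 × 1.244 = 3.16 °C.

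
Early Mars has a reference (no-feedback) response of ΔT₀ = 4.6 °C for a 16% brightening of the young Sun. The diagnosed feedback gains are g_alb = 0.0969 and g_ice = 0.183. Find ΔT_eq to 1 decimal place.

Total gain g = 0.0969 + 0.183 = 0.2799.
Amplification A = 1/(1 − 0.2799) = 1.389.
ΔT = 4.6 × 1.389 = 6.4 °C.

6.4 °C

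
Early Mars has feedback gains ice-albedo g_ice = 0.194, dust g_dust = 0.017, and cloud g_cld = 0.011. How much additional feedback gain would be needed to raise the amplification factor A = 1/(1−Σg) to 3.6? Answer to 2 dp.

Current total gain = 0.222.
Target gain for A = 3.6: g* = 1 − 1/3.6 = 0.7222.
Additional gain needed = 0.7222 − 0.222 = 0.50.

0.50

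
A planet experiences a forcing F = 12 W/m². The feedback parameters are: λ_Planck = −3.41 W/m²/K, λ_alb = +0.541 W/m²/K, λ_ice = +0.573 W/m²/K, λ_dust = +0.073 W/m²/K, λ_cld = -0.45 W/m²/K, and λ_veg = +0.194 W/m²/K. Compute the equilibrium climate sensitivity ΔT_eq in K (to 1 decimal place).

4.8 K

Net feedback parameter λ = (−3.41) + (+0.541) + (+0.573) + (+0.073) + (-0.45) + (+0.194) = -2.479 W/m²/K.
ΔT = −F/λ = −12/(-2.479) = 4.8 K.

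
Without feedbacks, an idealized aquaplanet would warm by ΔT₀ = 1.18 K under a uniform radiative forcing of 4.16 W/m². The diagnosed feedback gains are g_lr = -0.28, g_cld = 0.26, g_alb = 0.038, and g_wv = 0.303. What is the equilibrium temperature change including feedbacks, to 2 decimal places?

1.74 K

Total gain g = -0.28 + 0.26 + 0.038 + 0.303 = 0.321.
Amplification A = 1/(1 − 0.321) = 1.473.
ΔT = 1.18 × 1.473 = 1.74 K.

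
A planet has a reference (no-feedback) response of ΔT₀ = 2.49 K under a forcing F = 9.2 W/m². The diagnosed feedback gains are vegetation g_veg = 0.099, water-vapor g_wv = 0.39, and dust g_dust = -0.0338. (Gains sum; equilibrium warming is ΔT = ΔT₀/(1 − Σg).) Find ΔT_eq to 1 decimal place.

Total gain g = 0.099 + 0.39 − 0.0338 = 0.4552.
Amplification A = 1/(1 − 0.4552) = 1.836.
ΔT = 2.49 × 1.836 = 4.6 K.

4.6 K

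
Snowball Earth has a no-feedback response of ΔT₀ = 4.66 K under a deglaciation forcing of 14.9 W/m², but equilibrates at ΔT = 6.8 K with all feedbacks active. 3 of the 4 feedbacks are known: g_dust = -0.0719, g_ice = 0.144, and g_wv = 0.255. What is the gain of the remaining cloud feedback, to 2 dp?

-0.01

Amplification A = ΔT/ΔT₀ = 6.8/4.66 = 1.459.
Total gain g = 1 − 1/A = 1 − 1/1.459 = 0.3146.
Known gains sum to -0.0719 + 0.144 + 0.255 = 0.3271.
g_cld = 0.3146 − 0.3271 = -0.01.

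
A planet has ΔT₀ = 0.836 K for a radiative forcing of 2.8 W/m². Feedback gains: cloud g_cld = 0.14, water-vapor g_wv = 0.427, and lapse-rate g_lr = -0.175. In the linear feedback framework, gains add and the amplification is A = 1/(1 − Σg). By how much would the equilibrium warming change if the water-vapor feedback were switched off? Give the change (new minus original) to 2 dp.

Original: g = 0.392, ΔT = 0.836/(1−0.392) = 1.3750 K.
Without water-vapor: g' = -0.035, ΔT' = 0.836/(1+0.035) = 0.8077 K.
Change = 0.8077 − 1.3750 = -0.57 K.

-0.57 K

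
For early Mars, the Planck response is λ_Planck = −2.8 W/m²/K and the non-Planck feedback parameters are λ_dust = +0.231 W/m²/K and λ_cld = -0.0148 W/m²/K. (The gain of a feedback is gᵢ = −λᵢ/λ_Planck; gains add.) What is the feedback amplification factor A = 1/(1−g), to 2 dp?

1.08

Convert to gains: g_dust = 0.231/2.8 = 0.0825; g_cld = -0.0148/2.8 = -0.005286.
Total gain g = 0.077214.
A = 1/(1 − 0.077214) = 1.08.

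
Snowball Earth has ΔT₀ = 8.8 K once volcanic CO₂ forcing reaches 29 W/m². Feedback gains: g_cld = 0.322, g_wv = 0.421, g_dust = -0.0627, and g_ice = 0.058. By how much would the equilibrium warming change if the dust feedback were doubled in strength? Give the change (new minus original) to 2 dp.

Original: g = 0.7383, ΔT = 8.8/(1−0.7383) = 33.6263 K.
With doubled dust: g' = 0.6756, ΔT' = 8.8/(1−0.6756) = 27.1270 K.
Change = 27.1270 − 33.6263 = -6.50 K.

-6.50 K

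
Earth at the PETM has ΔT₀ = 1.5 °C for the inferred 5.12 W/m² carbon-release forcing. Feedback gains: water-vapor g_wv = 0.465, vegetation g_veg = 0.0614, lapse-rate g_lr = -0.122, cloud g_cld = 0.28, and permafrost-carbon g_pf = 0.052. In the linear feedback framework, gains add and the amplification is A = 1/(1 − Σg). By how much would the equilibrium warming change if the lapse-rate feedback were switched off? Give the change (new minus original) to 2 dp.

Original: g = 0.7364, ΔT = 1.5/(1−0.7364) = 5.6904 °C.
Without lapse-rate: g' = 0.8584, ΔT' = 1.5/(1−0.8584) = 10.5932 °C.
Change = 10.5932 − 5.6904 = 4.90 °C.

4.90 °C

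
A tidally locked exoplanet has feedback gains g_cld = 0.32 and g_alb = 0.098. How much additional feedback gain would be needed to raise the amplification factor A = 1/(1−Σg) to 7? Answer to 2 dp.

Current total gain = 0.418.
Target gain for A = 7: g* = 1 − 1/7 = 0.8571.
Additional gain needed = 0.8571 − 0.418 = 0.44.

0.44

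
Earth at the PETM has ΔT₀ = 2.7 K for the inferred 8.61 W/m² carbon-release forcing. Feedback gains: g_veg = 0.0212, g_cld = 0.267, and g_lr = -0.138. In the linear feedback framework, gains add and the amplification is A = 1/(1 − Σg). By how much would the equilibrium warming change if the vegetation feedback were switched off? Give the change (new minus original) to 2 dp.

-0.08 K

Original: g = 0.1502, ΔT = 2.7/(1−0.1502) = 3.1772 K.
Without vegetation: g' = 0.129, ΔT' = 2.7/(1−0.129) = 3.0999 K.
Change = 3.0999 − 3.1772 = -0.08 K.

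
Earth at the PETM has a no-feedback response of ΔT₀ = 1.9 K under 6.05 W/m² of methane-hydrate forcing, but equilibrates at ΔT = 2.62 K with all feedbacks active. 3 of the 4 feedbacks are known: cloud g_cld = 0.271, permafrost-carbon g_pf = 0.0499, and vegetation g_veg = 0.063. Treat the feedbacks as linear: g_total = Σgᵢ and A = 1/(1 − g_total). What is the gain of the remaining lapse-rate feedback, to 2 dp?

Amplification A = ΔT/ΔT₀ = 2.62/1.9 = 1.379.
Total gain g = 1 − 1/A = 1 − 1/1.379 = 0.2748.
Known gains sum to 0.271 + 0.0499 + 0.063 = 0.3839.
g_lr = 0.2748 − 0.3839 = -0.11.

-0.11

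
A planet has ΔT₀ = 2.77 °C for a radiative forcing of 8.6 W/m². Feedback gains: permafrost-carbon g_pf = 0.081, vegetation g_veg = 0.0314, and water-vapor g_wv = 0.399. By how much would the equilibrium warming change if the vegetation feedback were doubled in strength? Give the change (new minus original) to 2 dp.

0.39 °C

Original: g = 0.5114, ΔT = 2.77/(1−0.5114) = 5.6693 °C.
With doubled vegetation: g' = 0.5428, ΔT' = 2.77/(1−0.5428) = 6.0586 °C.
Change = 6.0586 − 5.6693 = 0.39 °C.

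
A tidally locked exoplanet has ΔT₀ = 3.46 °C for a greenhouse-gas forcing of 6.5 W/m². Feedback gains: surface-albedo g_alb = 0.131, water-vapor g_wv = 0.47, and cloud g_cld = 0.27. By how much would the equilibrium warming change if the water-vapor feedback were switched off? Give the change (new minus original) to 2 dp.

-21.05 °C

Original: g = 0.871, ΔT = 3.46/(1−0.871) = 26.8217 °C.
Without water-vapor: g' = 0.401, ΔT' = 3.46/(1−0.401) = 5.7763 °C.
Change = 5.7763 − 26.8217 = -21.05 °C.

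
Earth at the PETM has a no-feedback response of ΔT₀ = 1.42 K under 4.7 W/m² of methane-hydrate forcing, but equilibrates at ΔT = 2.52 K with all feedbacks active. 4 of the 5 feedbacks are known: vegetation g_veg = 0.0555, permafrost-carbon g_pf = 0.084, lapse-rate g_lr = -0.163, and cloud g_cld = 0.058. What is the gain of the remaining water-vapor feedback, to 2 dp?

0.40

Amplification A = ΔT/ΔT₀ = 2.52/1.42 = 1.775.
Total gain g = 1 − 1/A = 1 − 1/1.775 = 0.4366.
Known gains sum to 0.0555 + 0.084 − 0.163 + 0.058 = 0.0345.
g_wv = 0.4366 − 0.0345 = 0.40.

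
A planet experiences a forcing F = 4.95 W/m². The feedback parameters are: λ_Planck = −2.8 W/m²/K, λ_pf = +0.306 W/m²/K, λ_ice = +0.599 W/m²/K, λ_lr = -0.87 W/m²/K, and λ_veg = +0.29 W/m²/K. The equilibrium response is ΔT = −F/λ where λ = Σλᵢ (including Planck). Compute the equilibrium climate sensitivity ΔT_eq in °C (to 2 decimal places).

Net feedback parameter λ = (−2.8) + (+0.306) + (+0.599) + (-0.87) + (+0.29) = -2.475 W/m²/K.
ΔT = −F/λ = −4.95/(-2.475) = 2.00 °C.

2.00 °C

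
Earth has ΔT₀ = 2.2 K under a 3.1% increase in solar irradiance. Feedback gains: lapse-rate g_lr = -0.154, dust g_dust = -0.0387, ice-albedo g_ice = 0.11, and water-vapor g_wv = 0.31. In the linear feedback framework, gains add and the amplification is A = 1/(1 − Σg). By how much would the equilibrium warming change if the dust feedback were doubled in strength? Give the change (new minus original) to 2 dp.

Original: g = 0.2273, ΔT = 2.2/(1−0.2273) = 2.8472 K.
With doubled dust: g' = 0.1886, ΔT' = 2.2/(1−0.1886) = 2.7114 K.
Change = 2.7114 − 2.8472 = -0.14 K.

-0.14 K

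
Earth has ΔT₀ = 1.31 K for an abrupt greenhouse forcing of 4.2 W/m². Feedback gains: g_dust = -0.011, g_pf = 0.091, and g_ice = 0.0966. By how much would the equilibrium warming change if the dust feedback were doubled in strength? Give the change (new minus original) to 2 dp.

-0.02 K

Original: g = 0.1766, ΔT = 1.31/(1−0.1766) = 1.5910 K.
With doubled dust: g' = 0.1656, ΔT' = 1.31/(1−0.1656) = 1.5700 K.
Change = 1.5700 − 1.5910 = -0.02 K.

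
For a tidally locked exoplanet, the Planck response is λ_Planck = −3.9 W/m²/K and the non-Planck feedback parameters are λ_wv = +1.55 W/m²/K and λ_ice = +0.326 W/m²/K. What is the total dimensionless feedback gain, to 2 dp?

0.48

Convert to gains: g_wv = 1.55/3.9 = 0.3974; g_ice = 0.326/3.9 = 0.08359.
Total gain g = 0.48099.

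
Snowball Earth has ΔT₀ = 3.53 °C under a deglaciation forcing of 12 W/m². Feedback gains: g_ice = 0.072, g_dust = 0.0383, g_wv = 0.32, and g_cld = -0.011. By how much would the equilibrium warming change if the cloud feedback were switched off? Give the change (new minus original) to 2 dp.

Original: g = 0.4193, ΔT = 3.53/(1−0.4193) = 6.0789 °C.
Without cloud: g' = 0.4303, ΔT' = 3.53/(1−0.4303) = 6.1962 °C.
Change = 6.1962 − 6.0789 = 0.12 °C.

0.12 °C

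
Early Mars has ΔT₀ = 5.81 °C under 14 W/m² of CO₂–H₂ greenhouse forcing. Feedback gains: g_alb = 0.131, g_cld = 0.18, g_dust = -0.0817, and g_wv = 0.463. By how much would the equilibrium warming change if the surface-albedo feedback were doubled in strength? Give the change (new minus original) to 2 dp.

14.00 °C

Original: g = 0.6923, ΔT = 5.81/(1−0.6923) = 18.8820 °C.
With doubled surface-albedo: g' = 0.8233, ΔT' = 5.81/(1−0.8233) = 32.8806 °C.
Change = 32.8806 − 18.8820 = 14.00 °C.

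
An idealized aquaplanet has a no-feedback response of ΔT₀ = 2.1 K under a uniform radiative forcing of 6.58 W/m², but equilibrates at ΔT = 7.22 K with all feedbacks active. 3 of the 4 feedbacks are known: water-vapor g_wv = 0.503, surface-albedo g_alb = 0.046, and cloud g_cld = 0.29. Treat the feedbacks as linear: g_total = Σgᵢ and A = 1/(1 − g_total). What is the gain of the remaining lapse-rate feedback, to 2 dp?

Amplification A = ΔT/ΔT₀ = 7.22/2.1 = 3.438.
Total gain g = 1 − 1/A = 1 − 1/3.438 = 0.7091.
Known gains sum to 0.503 + 0.046 + 0.29 = 0.839.
g_lr = 0.7091 − 0.839 = -0.13.

-0.13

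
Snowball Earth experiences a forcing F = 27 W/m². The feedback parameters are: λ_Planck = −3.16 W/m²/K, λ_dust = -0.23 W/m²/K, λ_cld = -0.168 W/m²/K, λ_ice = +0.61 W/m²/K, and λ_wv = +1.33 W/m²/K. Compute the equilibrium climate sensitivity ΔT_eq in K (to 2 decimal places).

16.69 K

Net feedback parameter λ = (−3.16) + (-0.23) + (-0.168) + (+0.61) + (+1.33) = -1.618 W/m²/K.
ΔT = −F/λ = −27/(-1.618) = 16.69 K.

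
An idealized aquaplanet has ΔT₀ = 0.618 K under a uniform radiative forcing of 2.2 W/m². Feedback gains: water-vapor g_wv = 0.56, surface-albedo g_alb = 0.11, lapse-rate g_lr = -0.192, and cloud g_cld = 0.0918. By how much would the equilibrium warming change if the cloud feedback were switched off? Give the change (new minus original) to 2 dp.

-0.25 K

Original: g = 0.5698, ΔT = 0.618/(1−0.5698) = 1.4365 K.
Without cloud: g' = 0.478, ΔT' = 0.618/(1−0.478) = 1.1839 K.
Change = 1.1839 − 1.4365 = -0.25 K.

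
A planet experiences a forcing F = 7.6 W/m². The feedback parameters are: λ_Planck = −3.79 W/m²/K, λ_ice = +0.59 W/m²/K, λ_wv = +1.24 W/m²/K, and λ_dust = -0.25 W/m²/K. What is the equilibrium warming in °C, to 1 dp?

3.4 °C

Net feedback parameter λ = (−3.79) + (+0.59) + (+1.24) + (-0.25) = -2.21 W/m²/K.
ΔT = −F/λ = −7.6/(-2.21) = 3.4 °C.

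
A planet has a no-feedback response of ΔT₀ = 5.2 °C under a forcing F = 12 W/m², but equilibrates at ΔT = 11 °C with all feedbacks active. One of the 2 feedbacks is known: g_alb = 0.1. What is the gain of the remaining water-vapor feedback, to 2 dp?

0.43

Amplification A = ΔT/ΔT₀ = 11/5.2 = 2.115.
Total gain g = 1 − 1/A = 1 − 1/2.115 = 0.5272.
The known gain is 0.1.
g_wv = 0.5272 − 0.1 = 0.43.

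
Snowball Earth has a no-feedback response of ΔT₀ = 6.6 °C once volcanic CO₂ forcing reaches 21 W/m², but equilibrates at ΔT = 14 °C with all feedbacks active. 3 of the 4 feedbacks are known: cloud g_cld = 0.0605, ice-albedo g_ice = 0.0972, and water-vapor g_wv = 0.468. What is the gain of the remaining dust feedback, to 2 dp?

Amplification A = ΔT/ΔT₀ = 14/6.6 = 2.121.
Total gain g = 1 − 1/A = 1 − 1/2.121 = 0.5285.
Known gains sum to 0.0605 + 0.0972 + 0.468 = 0.6257.
g_dust = 0.5285 − 0.6257 = -0.10.

-0.10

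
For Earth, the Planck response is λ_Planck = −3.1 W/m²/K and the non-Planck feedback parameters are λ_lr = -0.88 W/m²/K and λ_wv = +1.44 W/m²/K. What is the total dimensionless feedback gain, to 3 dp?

Convert to gains: g_lr = -0.88/3.1 = -0.2839; g_wv = 1.44/3.1 = 0.4645.
Total gain g = 0.1806.

0.181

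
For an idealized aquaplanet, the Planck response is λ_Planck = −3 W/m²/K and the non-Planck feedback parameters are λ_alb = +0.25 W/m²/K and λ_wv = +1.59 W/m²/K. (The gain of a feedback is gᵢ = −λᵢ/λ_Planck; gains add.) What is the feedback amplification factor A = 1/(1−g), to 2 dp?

Convert to gains: g_alb = 0.25/3 = 0.08333; g_wv = 1.59/3 = 0.53.
Total gain g = 0.61333.
A = 1/(1 − 0.61333) = 2.59.

2.59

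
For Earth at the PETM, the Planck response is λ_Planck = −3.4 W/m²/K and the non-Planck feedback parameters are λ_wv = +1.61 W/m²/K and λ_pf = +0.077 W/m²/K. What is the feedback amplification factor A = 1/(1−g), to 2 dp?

Convert to gains: g_wv = 1.61/3.4 = 0.4735; g_pf = 0.077/3.4 = 0.02265.
Total gain g = 0.49615.
A = 1/(1 − 0.49615) = 1.98.

1.98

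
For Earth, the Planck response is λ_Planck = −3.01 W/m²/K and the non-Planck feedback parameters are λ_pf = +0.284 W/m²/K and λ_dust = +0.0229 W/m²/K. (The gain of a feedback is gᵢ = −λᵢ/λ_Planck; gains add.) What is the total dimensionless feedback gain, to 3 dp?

Convert to gains: g_pf = 0.284/3.01 = 0.09435; g_dust = 0.0229/3.01 = 0.007608.
Total gain g = 0.101958.

0.102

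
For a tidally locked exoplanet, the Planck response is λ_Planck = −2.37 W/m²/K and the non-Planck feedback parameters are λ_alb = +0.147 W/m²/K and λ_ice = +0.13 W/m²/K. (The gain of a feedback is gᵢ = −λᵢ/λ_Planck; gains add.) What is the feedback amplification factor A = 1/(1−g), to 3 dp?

Convert to gains: g_alb = 0.147/2.37 = 0.06203; g_ice = 0.13/2.37 = 0.05485.
Total gain g = 0.11688.
A = 1/(1 − 0.11688) = 1.132.

1.132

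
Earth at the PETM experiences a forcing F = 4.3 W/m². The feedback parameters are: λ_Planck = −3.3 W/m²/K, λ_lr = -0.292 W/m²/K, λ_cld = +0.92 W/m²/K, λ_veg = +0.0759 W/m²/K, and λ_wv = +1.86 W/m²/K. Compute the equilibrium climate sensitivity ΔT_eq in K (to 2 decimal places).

Net feedback parameter λ = (−3.3) + (-0.292) + (+0.92) + (+0.0759) + (+1.86) = -0.7361 W/m²/K.
ΔT = −F/λ = −4.3/(-0.7361) = 5.84 K.

5.84 K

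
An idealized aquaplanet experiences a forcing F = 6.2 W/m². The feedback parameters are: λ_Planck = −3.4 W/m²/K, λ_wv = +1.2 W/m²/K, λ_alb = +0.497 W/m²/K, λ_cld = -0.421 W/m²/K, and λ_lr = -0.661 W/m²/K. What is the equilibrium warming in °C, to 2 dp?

2.23 °C

Net feedback parameter λ = (−3.4) + (+1.2) + (+0.497) + (-0.421) + (-0.661) = -2.785 W/m²/K.
ΔT = −F/λ = −6.2/(-2.785) = 2.23 °C.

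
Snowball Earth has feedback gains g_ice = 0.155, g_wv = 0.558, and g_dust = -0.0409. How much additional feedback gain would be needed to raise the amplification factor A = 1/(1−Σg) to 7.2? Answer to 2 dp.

0.19

Current total gain = 0.6721.
Target gain for A = 7.2: g* = 1 − 1/7.2 = 0.8611.
Additional gain needed = 0.8611 − 0.6721 = 0.19.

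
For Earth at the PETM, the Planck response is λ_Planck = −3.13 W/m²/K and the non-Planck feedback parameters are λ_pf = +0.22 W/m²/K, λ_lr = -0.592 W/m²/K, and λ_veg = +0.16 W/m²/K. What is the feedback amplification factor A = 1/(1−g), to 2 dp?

Convert to gains: g_pf = 0.22/3.13 = 0.07029; g_lr = -0.592/3.13 = -0.1891; g_veg = 0.16/3.13 = 0.05112.
Total gain g = -0.06769.
A = 1/(1 + 0.06769) = 0.94.

0.94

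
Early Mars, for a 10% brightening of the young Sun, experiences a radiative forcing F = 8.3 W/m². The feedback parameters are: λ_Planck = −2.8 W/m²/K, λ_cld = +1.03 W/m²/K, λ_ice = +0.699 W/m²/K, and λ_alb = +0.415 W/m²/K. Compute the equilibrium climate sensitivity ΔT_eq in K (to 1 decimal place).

Net feedback parameter λ = (−2.8) + (+1.03) + (+0.699) + (+0.415) = -0.656 W/m²/K.
ΔT = −F/λ = −8.3/(-0.656) = 12.7 K.

12.7 K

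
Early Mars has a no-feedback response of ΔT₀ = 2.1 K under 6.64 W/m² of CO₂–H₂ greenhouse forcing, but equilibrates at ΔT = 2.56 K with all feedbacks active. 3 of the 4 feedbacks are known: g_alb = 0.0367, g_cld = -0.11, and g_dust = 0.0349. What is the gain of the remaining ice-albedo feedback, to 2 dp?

Amplification A = ΔT/ΔT₀ = 2.56/2.1 = 1.219.
Total gain g = 1 − 1/A = 1 − 1/1.219 = 0.1797.
Known gains sum to 0.0367 − 0.11 + 0.0349 = -0.0384.
g_ice = 0.1797 + 0.0384 = 0.22.

0.22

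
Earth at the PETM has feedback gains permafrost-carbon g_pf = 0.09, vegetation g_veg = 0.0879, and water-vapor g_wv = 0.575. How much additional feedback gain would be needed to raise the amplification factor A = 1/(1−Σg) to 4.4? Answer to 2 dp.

Current total gain = 0.7529.
Target gain for A = 4.4: g* = 1 − 1/4.4 = 0.7727.
Additional gain needed = 0.7727 − 0.7529 = 0.02.

0.02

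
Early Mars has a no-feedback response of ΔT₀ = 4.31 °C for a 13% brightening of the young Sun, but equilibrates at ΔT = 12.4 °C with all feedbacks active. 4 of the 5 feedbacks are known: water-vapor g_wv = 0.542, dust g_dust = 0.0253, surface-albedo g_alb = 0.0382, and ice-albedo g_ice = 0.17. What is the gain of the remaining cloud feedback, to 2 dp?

-0.12

Amplification A = ΔT/ΔT₀ = 12.4/4.31 = 2.877.
Total gain g = 1 − 1/A = 1 − 1/2.877 = 0.6524.
Known gains sum to 0.542 + 0.0253 + 0.0382 + 0.17 = 0.7755.
g_cld = 0.6524 − 0.7755 = -0.12.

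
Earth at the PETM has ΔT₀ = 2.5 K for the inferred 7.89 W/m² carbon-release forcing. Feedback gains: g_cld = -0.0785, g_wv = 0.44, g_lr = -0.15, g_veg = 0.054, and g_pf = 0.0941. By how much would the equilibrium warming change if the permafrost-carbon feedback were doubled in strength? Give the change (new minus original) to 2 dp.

Original: g = 0.3596, ΔT = 2.5/(1−0.3596) = 3.9038 K.
With doubled permafrost-carbon: g' = 0.4537, ΔT' = 2.5/(1−0.4537) = 4.5762 K.
Change = 4.5762 − 3.9038 = 0.67 K.

0.67 K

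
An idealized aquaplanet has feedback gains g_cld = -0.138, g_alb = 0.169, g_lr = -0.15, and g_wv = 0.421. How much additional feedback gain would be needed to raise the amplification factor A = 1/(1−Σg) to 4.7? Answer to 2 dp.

0.49

Current total gain = 0.302.
Target gain for A = 4.7: g* = 1 − 1/4.7 = 0.7872.
Additional gain needed = 0.7872 − 0.302 = 0.49.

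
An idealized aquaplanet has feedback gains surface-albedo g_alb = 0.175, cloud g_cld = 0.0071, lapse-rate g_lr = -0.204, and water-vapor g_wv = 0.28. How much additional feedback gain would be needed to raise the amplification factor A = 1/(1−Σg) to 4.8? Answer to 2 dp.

Current total gain = 0.2581.
Target gain for A = 4.8: g* = 1 − 1/4.8 = 0.7917.
Additional gain needed = 0.7917 − 0.2581 = 0.53.

0.53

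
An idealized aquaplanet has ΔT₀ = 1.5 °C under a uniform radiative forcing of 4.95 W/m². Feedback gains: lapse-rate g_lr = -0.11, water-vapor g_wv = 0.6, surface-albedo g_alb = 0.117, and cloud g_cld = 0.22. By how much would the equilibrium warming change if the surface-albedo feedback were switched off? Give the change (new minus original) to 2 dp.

Original: g = 0.827, ΔT = 1.5/(1−0.827) = 8.6705 °C.
Without surface-albedo: g' = 0.71, ΔT' = 1.5/(1−0.71) = 5.1724 °C.
Change = 5.1724 − 8.6705 = -3.50 °C.

-3.50 °C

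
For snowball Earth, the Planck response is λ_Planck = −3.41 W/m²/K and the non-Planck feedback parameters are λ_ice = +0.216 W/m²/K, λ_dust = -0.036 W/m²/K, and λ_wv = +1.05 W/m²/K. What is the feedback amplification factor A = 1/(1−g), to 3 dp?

Convert to gains: g_ice = 0.216/3.41 = 0.06334; g_dust = -0.036/3.41 = -0.01056; g_wv = 1.05/3.41 = 0.3079.
Total gain g = 0.36068.
A = 1/(1 − 0.36068) = 1.564.

1.564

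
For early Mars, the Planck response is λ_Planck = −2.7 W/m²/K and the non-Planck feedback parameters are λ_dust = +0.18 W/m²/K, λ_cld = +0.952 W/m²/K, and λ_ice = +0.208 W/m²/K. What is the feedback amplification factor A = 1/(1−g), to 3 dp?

1.985

Convert to gains: g_dust = 0.18/2.7 = 0.06667; g_cld = 0.952/2.7 = 0.3526; g_ice = 0.208/2.7 = 0.07704.
Total gain g = 0.49631.
A = 1/(1 − 0.49631) = 1.985.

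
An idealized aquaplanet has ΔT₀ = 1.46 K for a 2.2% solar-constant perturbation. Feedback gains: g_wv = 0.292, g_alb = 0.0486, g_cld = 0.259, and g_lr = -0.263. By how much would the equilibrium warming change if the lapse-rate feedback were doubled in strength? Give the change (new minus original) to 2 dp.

-0.62 K

Original: g = 0.3366, ΔT = 1.46/(1−0.3366) = 2.2008 K.
With doubled lapse-rate: g' = 0.0736, ΔT' = 1.46/(1−0.0736) = 1.5760 K.
Change = 1.5760 − 2.2008 = -0.62 K.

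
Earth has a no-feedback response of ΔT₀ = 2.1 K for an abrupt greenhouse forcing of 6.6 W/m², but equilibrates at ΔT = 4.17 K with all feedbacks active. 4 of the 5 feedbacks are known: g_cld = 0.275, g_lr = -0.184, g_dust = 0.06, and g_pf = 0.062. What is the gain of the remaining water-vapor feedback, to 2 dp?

Amplification A = ΔT/ΔT₀ = 4.17/2.1 = 1.986.
Total gain g = 1 − 1/A = 1 − 1/1.986 = 0.4965.
Known gains sum to 0.275 − 0.184 + 0.06 + 0.062 = 0.213.
g_wv = 0.4965 − 0.213 = 0.28.

0.28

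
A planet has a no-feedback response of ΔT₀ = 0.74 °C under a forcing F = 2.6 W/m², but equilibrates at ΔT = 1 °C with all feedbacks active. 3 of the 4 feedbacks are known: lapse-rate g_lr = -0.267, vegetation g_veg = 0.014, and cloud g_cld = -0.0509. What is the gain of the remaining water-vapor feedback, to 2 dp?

Amplification A = ΔT/ΔT₀ = 1/0.74 = 1.351.
Total gain g = 1 − 1/A = 1 − 1/1.351 = 0.2598.
Known gains sum to -0.267 + 0.014 − 0.0509 = -0.3039.
g_wv = 0.2598 + 0.3039 = 0.56.

0.56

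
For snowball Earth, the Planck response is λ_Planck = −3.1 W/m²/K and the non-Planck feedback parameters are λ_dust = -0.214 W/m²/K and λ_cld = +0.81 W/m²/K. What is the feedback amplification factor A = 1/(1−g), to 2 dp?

Convert to gains: g_dust = -0.214/3.1 = -0.06903; g_cld = 0.81/3.1 = 0.2613.
Total gain g = 0.19227.
A = 1/(1 − 0.19227) = 1.24.

1.24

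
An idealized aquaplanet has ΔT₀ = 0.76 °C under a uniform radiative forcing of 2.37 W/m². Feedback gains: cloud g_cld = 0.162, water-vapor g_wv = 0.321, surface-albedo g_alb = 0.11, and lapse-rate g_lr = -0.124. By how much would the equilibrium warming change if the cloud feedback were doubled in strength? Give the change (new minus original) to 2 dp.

0.63 °C

Original: g = 0.469, ΔT = 0.76/(1−0.469) = 1.4313 °C.
With doubled cloud: g' = 0.631, ΔT' = 0.76/(1−0.631) = 2.0596 °C.
Change = 2.0596 − 1.4313 = 0.63 °C.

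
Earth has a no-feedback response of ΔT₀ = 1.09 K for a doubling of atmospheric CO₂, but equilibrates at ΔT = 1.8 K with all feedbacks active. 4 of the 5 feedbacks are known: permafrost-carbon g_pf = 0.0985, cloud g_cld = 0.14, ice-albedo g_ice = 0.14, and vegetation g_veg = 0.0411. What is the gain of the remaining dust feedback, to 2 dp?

Amplification A = ΔT/ΔT₀ = 1.8/1.09 = 1.651.
Total gain g = 1 − 1/A = 1 − 1/1.651 = 0.3943.
Known gains sum to 0.0985 + 0.14 + 0.14 + 0.0411 = 0.4196.
g_dust = 0.3943 − 0.4196 = -0.03.

-0.03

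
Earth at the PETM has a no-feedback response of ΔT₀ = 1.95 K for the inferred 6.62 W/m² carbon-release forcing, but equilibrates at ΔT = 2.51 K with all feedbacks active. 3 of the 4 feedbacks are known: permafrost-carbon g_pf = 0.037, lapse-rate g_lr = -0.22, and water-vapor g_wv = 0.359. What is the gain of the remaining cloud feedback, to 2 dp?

0.05

Amplification A = ΔT/ΔT₀ = 2.51/1.95 = 1.287.
Total gain g = 1 − 1/A = 1 − 1/1.287 = 0.223.
Known gains sum to 0.037 − 0.22 + 0.359 = 0.176.
g_cld = 0.223 − 0.176 = 0.05.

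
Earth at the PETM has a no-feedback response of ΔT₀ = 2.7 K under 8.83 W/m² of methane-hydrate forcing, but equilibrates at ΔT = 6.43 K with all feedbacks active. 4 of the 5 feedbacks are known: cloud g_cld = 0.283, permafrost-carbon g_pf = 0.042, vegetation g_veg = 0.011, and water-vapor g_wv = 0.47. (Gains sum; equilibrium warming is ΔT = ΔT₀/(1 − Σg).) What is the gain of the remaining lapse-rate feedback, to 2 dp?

Amplification A = ΔT/ΔT₀ = 6.43/2.7 = 2.381.
Total gain g = 1 − 1/A = 1 − 1/2.381 = 0.58.
Known gains sum to 0.283 + 0.042 + 0.011 + 0.47 = 0.806.
g_lr = 0.58 − 0.806 = -0.23.

-0.23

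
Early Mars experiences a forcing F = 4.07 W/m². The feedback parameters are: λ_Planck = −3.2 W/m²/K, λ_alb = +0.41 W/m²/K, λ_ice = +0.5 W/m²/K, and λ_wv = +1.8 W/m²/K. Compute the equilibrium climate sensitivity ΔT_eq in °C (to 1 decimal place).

Net feedback parameter λ = (−3.2) + (+0.41) + (+0.5) + (+1.8) = -0.49 W/m²/K.
ΔT = −F/λ = −4.07/(-0.49) = 8.3 °C.

8.3 °C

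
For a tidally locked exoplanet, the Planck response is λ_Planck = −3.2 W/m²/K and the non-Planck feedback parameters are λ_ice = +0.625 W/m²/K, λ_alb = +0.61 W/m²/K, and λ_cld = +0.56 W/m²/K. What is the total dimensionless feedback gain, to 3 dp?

0.561

Convert to gains: g_ice = 0.625/3.2 = 0.1953; g_alb = 0.61/3.2 = 0.1906; g_cld = 0.56/3.2 = 0.175.
Total gain g = 0.5609.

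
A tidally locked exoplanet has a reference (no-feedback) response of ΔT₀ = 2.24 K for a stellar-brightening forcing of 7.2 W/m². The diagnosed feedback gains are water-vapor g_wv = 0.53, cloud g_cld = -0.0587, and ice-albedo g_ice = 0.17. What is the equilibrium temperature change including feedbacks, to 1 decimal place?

6.2 K

Total gain g = 0.53 − 0.0587 + 0.17 = 0.6413.
Amplification A = 1/(1 − 0.6413) = 2.788.
ΔT = 2.24 × 2.788 = 6.2 K.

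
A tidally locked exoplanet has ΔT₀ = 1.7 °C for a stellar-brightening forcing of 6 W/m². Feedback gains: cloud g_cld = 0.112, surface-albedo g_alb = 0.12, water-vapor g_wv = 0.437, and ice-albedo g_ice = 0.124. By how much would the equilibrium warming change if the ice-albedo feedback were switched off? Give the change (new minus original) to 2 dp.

-3.08 °C

Original: g = 0.793, ΔT = 1.7/(1−0.793) = 8.2126 °C.
Without ice-albedo: g' = 0.669, ΔT' = 1.7/(1−0.669) = 5.1360 °C.
Change = 5.1360 − 8.2126 = -3.08 °C.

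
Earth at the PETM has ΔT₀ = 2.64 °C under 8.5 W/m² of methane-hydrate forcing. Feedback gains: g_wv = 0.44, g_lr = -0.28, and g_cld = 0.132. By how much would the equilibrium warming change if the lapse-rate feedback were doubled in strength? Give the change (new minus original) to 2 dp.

-1.06 °C

Original: g = 0.292, ΔT = 2.64/(1−0.292) = 3.7288 °C.
With doubled lapse-rate: g' = 0.012, ΔT' = 2.64/(1−0.012) = 2.6721 °C.
Change = 2.6721 − 3.7288 = -1.06 °C.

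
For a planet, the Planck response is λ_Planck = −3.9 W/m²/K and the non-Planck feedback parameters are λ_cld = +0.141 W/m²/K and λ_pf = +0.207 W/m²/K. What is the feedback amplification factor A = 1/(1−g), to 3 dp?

1.098

Convert to gains: g_cld = 0.141/3.9 = 0.03615; g_pf = 0.207/3.9 = 0.05308.
Total gain g = 0.08923.
A = 1/(1 − 0.08923) = 1.098.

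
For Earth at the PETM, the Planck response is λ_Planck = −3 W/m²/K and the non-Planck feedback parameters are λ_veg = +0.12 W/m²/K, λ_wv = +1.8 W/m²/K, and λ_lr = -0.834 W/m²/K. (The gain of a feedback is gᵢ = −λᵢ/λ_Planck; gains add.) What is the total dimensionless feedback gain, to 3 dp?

0.362

Convert to gains: g_veg = 0.12/3 = 0.04; g_wv = 1.8/3 = 0.6; g_lr = -0.834/3 = -0.278.
Total gain g = 0.362.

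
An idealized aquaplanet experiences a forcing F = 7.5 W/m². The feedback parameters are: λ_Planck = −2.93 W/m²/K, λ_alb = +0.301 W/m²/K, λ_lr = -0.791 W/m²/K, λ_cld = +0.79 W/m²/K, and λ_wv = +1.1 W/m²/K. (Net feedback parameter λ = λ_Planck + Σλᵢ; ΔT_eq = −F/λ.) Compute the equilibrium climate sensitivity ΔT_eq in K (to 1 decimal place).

Net feedback parameter λ = (−2.93) + (+0.301) + (-0.791) + (+0.79) + (+1.1) = -1.53 W/m²/K.
ΔT = −F/λ = −7.5/(-1.53) = 4.9 K.

4.9 K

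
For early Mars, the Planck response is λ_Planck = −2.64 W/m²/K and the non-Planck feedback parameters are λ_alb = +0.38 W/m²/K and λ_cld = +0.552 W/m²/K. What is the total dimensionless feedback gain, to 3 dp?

0.353

Convert to gains: g_alb = 0.38/2.64 = 0.1439; g_cld = 0.552/2.64 = 0.2091.
Total gain g = 0.353.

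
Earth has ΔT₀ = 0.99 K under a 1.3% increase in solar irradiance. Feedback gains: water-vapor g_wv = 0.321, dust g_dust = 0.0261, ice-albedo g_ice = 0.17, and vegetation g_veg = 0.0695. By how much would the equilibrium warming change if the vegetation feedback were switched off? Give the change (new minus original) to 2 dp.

Original: g = 0.5866, ΔT = 0.99/(1−0.5866) = 2.3948 K.
Without vegetation: g' = 0.5171, ΔT' = 0.99/(1−0.5171) = 2.0501 K.
Change = 2.0501 − 2.3948 = -0.34 K.

-0.34 K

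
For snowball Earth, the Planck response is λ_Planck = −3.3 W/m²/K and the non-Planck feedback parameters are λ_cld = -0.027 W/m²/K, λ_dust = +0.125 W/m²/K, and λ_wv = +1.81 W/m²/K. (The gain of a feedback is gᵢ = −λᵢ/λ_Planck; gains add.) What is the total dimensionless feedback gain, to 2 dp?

0.58

Convert to gains: g_cld = -0.027/3.3 = -0.008182; g_dust = 0.125/3.3 = 0.03788; g_wv = 1.81/3.3 = 0.5485.
Total gain g = 0.578198.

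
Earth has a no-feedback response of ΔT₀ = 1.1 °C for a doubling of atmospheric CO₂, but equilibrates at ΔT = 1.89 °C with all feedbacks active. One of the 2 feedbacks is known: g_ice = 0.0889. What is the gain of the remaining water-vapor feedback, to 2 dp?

0.33

Amplification A = ΔT/ΔT₀ = 1.89/1.1 = 1.718.
Total gain g = 1 − 1/A = 1 − 1/1.718 = 0.4179.
The known gain is 0.0889.
g_wv = 0.4179 − 0.0889 = 0.33.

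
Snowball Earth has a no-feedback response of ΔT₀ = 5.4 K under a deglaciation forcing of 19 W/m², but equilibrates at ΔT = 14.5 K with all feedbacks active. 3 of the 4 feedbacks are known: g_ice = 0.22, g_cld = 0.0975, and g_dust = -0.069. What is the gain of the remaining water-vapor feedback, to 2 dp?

Amplification A = ΔT/ΔT₀ = 14.5/5.4 = 2.685.
Total gain g = 1 − 1/A = 1 − 1/2.685 = 0.6276.
Known gains sum to 0.22 + 0.0975 − 0.069 = 0.2485.
g_wv = 0.6276 − 0.2485 = 0.38.

0.38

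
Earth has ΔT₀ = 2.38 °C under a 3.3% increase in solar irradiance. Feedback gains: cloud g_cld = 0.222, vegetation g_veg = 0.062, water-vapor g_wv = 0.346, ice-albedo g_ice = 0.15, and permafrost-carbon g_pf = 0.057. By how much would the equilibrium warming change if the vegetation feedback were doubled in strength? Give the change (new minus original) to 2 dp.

Original: g = 0.837, ΔT = 2.38/(1−0.837) = 14.6012 °C.
With doubled vegetation: g' = 0.899, ΔT' = 2.38/(1−0.899) = 23.5644 °C.
Change = 23.5644 − 14.6012 = 8.96 °C.

8.96 °C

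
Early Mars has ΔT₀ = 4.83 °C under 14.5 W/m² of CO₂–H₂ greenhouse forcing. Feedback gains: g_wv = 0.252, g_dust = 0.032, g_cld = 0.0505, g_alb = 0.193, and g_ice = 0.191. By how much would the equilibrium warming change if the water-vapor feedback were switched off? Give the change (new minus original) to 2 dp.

Original: g = 0.7185, ΔT = 4.83/(1−0.7185) = 17.1581 °C.
Without water-vapor: g' = 0.4665, ΔT' = 4.83/(1−0.4665) = 9.0534 °C.
Change = 9.0534 − 17.1581 = -8.10 °C.

-8.10 °C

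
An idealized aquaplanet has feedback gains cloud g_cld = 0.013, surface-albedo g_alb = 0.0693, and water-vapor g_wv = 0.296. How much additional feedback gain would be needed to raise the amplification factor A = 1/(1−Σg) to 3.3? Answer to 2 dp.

Current total gain = 0.3783.
Target gain for A = 3.3: g* = 1 − 1/3.3 = 0.697.
Additional gain needed = 0.697 − 0.3783 = 0.32.

0.32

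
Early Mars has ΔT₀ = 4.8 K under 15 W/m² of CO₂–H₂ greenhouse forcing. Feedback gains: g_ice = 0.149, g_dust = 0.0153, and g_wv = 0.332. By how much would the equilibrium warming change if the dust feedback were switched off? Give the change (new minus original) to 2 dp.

-0.28 K

Original: g = 0.4963, ΔT = 4.8/(1−0.4963) = 9.5295 K.
Without dust: g' = 0.481, ΔT' = 4.8/(1−0.481) = 9.2486 K.
Change = 9.2486 − 9.5295 = -0.28 K.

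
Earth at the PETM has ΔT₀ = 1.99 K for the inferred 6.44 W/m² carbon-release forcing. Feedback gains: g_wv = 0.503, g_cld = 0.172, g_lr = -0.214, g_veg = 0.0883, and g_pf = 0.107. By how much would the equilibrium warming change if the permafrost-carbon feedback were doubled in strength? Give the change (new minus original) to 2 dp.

2.62 K

Original: g = 0.6563, ΔT = 1.99/(1−0.6563) = 5.7899 K.
With doubled permafrost-carbon: g' = 0.7633, ΔT' = 1.99/(1−0.7633) = 8.4073 K.
Change = 8.4073 − 5.7899 = 2.62 K.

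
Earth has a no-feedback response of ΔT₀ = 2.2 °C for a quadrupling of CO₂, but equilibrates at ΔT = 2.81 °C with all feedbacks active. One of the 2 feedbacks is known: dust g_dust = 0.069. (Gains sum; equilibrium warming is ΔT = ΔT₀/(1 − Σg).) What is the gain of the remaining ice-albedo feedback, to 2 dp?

0.15

Amplification A = ΔT/ΔT₀ = 2.81/2.2 = 1.277.
Total gain g = 1 − 1/A = 1 − 1/1.277 = 0.2169.
The known gain is 0.069.
g_ice = 0.2169 − 0.069 = 0.15.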